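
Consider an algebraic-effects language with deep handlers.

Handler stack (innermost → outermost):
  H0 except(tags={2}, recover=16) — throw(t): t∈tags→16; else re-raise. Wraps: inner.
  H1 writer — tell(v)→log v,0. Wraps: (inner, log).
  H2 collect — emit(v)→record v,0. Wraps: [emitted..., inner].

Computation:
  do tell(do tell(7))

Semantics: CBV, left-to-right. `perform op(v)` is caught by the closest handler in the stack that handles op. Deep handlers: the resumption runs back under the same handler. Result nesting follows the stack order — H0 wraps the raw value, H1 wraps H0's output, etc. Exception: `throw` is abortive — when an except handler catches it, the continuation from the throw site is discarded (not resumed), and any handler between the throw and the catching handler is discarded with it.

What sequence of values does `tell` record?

Answer: (7, 0)

Working:
tell(7) @ H1 ⇒ log+=7
tell(0) @ H1 ⇒ log+=0
H0 returns 0
H1 returns (0, (7, 0))
H2 returns [(0, (7, 0))]
= [(0, (7, 0))]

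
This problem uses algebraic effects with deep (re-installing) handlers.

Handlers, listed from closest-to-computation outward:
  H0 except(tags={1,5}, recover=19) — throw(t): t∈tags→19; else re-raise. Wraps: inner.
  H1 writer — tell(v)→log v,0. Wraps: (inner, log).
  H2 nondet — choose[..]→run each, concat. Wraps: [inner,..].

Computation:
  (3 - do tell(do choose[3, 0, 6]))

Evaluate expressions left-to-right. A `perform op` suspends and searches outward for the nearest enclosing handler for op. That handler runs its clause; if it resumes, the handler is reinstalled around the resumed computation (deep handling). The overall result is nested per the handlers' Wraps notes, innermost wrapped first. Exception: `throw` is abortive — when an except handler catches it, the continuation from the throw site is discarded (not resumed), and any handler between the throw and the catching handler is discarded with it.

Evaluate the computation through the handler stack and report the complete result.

Step-by-step:
choose[3, 0, 6] @ H2
  branch[0] choose=3:
    tell(3) @ H1 ⇒ log+=3
    H0 returns 3
    H1 returns (3, (3))
    H2 returns [(3, (3))]
  branch[1] choose=0:
    tell(0) @ H1 ⇒ log+=0
    H0 returns 3
    H1 returns (3, (0))
    H2 returns [(3, (0))]
  branch[2] choose=6:
    tell(6) @ H1 ⇒ log+=6
    H0 returns 3
    H1 returns (3, (6))
    H2 returns [(3, (6))]
= [(3, (3)), (3, (0)), (3, (6))]

Answer: [(3, (3)), (3, (0)), (3, (6))]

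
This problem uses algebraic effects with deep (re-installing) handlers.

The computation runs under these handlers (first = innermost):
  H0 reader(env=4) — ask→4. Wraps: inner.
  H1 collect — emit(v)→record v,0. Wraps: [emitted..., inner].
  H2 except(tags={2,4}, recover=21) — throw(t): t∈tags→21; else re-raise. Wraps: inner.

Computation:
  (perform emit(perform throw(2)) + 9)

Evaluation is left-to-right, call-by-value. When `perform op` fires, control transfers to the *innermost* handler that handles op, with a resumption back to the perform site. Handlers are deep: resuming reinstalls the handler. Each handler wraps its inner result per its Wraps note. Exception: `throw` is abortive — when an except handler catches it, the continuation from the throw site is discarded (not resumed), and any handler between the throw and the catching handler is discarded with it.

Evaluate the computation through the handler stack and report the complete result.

Evaluation trace:
throw(2) @ H2 caught ⇒ 21
= 21

Answer: 21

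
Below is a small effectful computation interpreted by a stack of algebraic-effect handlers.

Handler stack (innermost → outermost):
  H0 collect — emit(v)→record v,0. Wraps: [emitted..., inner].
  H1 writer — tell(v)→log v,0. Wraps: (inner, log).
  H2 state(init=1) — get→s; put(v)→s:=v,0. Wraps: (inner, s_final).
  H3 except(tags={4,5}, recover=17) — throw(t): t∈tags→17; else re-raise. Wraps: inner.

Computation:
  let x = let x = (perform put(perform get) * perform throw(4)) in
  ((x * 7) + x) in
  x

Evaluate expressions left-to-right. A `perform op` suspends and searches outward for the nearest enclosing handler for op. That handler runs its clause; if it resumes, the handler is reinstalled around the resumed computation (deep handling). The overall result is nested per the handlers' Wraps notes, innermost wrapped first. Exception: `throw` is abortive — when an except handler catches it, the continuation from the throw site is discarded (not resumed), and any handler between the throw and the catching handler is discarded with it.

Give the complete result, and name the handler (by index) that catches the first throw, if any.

Working:
get @ H2 ⇒ 1
put(1) @ H2 ⇒ s:=1
throw(4) @ H3 caught ⇒ 17
= 17

Answer: 17 ; first throw caught by: H3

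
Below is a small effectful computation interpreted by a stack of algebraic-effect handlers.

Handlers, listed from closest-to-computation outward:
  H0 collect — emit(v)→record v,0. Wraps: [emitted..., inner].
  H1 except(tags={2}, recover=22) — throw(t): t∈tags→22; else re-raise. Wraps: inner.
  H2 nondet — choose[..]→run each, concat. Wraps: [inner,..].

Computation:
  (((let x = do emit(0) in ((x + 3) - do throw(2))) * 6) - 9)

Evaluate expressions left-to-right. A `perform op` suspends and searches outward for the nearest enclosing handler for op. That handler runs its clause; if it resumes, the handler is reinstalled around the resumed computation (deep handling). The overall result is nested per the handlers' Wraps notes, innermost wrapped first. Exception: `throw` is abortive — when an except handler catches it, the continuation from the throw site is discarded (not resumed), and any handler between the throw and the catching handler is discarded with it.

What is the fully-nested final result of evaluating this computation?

Working:
emit(0) @ H0 ⇒ out+=0
throw(2) @ H1 caught ⇒ 22
H2 returns [22]
= [22]

Answer: [22]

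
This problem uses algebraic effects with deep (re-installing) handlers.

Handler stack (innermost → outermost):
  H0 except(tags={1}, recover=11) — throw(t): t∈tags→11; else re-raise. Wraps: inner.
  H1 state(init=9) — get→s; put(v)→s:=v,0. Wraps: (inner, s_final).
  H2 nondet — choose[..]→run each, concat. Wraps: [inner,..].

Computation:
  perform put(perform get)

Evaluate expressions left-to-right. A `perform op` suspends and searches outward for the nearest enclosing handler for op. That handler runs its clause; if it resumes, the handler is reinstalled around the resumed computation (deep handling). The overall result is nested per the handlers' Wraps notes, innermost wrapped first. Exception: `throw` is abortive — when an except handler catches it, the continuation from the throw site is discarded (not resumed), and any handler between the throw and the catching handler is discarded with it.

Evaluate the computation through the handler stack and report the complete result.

Working:
get @ H1 ⇒ 9
put(9) @ H1 ⇒ s:=9
H0 returns 0
H1 returns (0, 9)
H2 returns [(0, 9)]
= [(0, 9)]

Answer: [(0, 9)]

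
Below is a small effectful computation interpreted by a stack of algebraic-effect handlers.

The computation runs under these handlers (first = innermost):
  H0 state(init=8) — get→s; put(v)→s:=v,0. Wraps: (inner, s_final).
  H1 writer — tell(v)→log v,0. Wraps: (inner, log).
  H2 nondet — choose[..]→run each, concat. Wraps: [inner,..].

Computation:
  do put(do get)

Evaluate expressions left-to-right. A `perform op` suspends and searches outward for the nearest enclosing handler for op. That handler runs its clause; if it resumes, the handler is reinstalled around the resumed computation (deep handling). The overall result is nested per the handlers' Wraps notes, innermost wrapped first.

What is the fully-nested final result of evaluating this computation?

Answer: [((0, 8), ())]

Evaluation trace:
get @ H0 ⇒ 8
put(8) @ H0 ⇒ s:=8
H0 returns (0, 8)
H1 returns ((0, 8), ())
H2 returns [((0, 8), ())]
= [((0, 8), ())]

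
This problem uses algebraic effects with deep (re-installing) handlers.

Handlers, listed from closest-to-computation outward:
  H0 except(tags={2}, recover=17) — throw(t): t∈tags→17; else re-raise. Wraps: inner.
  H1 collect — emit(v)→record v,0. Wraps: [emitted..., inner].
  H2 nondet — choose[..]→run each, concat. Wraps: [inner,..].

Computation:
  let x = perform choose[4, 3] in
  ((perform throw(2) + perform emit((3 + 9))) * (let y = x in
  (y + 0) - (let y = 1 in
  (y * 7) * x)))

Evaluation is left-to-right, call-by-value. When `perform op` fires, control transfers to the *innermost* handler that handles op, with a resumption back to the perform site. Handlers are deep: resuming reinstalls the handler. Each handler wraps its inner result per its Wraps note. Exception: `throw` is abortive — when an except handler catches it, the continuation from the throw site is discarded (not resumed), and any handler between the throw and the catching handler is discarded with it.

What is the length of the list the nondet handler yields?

Answer: 2

Working:
choose[4, 3] @ H2
  branch[0] choose=4:
    throw(2) @ H0 caught ⇒ 17
    H1 returns [17]
    H2 returns [[17]]
  branch[1] choose=3:
    throw(2) @ H0 caught ⇒ 17
    H1 returns [17]
    H2 returns [[17]]
= [[17], [17]]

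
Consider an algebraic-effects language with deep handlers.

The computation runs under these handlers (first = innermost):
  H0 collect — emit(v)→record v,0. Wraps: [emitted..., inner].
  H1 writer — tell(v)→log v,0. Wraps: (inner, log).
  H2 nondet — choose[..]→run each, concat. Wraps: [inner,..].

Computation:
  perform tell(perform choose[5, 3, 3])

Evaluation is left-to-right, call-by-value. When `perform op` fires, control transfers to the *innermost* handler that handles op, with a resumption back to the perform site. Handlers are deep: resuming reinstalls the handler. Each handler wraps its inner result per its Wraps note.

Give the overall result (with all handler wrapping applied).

Working:
choose[5, 3, 3] @ H2
  branch[0] choose=5:
    tell(5) @ H1 ⇒ log+=5
    H0 returns [0]
    H1 returns ([0], (5))
    H2 returns [([0], (5))]
  branch[1] choose=3:
    tell(3) @ H1 ⇒ log+=3
    H0 returns [0]
    H1 returns ([0], (3))
    H2 returns [([0], (3))]
  branch[2] choose=3:
    tell(3) @ H1 ⇒ log+=3
    H0 returns [0]
    H1 returns ([0], (3))
    H2 returns [([0], (3))]
= [([0], (5)), ([0], (3)), ([0], (3))]

Answer: [([0], (5)), ([0], (3)), ([0], (3))]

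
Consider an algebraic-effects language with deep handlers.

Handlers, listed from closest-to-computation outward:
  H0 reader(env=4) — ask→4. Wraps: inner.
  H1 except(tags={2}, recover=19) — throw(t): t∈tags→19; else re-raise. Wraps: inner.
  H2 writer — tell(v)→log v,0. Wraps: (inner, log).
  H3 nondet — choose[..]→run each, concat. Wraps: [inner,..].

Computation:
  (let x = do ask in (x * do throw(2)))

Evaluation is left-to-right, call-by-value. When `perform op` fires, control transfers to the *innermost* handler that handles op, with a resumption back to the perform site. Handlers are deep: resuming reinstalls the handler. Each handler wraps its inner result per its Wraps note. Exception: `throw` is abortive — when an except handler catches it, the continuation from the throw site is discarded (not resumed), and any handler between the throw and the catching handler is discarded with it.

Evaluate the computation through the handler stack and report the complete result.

Working:
ask @ H0 ⇒ 4
throw(2) @ H1 caught ⇒ 19
H2 returns (19, ())
H3 returns [(19, ())]
= [(19, ())]

Answer: [(19, ())]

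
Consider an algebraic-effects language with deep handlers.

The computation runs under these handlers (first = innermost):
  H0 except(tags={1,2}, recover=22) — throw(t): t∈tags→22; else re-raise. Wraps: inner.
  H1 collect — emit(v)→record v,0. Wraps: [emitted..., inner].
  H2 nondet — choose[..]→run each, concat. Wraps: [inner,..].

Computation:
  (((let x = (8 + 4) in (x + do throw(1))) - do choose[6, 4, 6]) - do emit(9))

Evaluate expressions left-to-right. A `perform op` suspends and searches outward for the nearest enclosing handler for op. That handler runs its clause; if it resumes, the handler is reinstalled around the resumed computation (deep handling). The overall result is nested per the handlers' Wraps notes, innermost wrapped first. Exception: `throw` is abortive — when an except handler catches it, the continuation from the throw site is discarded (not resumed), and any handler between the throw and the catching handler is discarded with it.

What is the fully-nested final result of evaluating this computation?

Step-by-step:
throw(1) @ H0 caught ⇒ 22
H1 returns [22]
H2 returns [[22]]
= [[22]]

Answer: [[22]]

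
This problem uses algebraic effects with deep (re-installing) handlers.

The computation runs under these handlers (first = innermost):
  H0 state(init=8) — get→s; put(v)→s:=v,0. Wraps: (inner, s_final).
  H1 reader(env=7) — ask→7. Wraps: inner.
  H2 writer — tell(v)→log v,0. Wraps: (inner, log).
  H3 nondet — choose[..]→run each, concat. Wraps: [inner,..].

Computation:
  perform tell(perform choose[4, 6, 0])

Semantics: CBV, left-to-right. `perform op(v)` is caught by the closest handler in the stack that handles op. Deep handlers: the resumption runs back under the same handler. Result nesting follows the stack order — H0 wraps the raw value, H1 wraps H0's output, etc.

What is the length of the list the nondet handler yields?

Answer: 3

Working:
choose[4, 6, 0] @ H3
  branch[0] choose=4:
    tell(4) @ H2 ⇒ log+=4
    H0 returns (0, 8)
    H1 returns (0, 8)
    H2 returns ((0, 8), (4))
    H3 returns [((0, 8), (4))]
  branch[1] choose=6:
    tell(6) @ H2 ⇒ log+=6
    H0 returns (0, 8)
    H1 returns (0, 8)
    H2 returns ((0, 8), (6))
    H3 returns [((0, 8), (6))]
  branch[2] choose=0:
    tell(0) @ H2 ⇒ log+=0
    H0 returns (0, 8)
    H1 returns (0, 8)
    H2 returns ((0, 8), (0))
    H3 returns [((0, 8), (0))]
= [((0, 8), (4)), ((0, 8), (6)), ((0, 8), (0))]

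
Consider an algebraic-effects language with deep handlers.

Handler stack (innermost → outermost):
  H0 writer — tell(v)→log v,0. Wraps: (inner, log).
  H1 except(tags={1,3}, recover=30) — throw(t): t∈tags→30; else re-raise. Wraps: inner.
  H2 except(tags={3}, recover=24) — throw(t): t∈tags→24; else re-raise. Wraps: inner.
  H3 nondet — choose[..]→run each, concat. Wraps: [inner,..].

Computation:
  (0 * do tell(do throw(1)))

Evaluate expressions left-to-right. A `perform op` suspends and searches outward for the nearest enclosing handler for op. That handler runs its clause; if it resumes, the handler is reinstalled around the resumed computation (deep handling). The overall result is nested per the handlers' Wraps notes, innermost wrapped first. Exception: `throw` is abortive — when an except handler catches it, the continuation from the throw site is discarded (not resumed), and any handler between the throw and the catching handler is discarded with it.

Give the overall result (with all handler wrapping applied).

Evaluation trace:
throw(1) @ H1 caught ⇒ 30
H2 returns 30
H3 returns [30]
= [30]

Answer: [30]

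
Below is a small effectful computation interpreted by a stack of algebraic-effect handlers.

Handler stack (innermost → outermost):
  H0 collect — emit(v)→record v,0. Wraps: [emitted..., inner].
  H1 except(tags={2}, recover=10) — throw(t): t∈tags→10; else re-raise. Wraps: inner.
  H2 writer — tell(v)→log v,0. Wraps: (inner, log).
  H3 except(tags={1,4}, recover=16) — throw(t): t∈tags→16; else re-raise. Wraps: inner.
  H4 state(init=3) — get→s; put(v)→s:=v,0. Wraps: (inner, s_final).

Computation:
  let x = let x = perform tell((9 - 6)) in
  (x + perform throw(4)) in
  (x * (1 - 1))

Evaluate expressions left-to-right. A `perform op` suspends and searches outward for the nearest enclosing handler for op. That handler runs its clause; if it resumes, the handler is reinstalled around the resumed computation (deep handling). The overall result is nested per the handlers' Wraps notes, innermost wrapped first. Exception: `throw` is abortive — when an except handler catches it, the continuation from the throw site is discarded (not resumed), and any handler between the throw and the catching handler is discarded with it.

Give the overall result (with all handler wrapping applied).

Answer: (16, 3)

Working:
tell(3) @ H2 ⇒ log+=3
throw(4) @ H1 re-raised
throw(4) @ H3 caught ⇒ 16
H4 returns (16, 3)
= (16, 3)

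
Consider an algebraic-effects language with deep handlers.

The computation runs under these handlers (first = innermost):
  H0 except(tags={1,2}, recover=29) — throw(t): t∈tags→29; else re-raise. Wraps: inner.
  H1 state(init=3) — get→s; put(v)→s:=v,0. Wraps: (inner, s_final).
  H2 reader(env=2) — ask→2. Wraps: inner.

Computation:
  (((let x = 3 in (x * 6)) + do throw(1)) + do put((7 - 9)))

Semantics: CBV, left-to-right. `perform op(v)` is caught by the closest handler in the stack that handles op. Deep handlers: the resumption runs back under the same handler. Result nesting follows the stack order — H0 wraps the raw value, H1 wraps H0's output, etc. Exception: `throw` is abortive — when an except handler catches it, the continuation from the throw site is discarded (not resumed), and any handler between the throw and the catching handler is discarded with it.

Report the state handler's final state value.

Answer: 3

Step-by-step:
throw(1) @ H0 caught ⇒ 29
H1 returns (29, 3)
H2 returns (29, 3)
= (29, 3)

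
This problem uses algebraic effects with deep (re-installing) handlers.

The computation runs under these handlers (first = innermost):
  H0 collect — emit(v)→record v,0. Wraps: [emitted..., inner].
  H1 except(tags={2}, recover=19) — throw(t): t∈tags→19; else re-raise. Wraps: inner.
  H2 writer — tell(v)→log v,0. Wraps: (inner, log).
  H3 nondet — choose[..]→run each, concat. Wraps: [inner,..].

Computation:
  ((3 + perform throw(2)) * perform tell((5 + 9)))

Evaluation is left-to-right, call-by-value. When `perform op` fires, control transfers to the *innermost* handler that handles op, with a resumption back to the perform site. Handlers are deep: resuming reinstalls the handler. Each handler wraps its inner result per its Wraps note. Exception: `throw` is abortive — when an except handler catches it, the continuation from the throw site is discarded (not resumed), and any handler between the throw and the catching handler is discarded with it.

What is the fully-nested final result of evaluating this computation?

Answer: [(19, ())]

Evaluation trace:
throw(2) @ H1 caught ⇒ 19
H2 returns (19, ())
H3 returns [(19, ())]
= [(19, ())]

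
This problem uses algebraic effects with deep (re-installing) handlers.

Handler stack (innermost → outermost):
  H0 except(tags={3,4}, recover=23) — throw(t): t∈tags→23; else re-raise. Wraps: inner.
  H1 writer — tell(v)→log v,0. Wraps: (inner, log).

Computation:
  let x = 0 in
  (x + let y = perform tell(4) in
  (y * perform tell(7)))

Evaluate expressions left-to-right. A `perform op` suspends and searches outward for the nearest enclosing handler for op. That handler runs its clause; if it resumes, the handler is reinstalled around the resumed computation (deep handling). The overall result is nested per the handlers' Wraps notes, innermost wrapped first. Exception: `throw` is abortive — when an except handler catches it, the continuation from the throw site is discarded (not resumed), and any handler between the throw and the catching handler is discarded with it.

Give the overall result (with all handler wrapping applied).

Answer: (0, (4, 7))

Working:
tell(4) @ H1 ⇒ log+=4
tell(7) @ H1 ⇒ log+=7
H0 returns 0
H1 returns (0, (4, 7))
= (0, (4, 7))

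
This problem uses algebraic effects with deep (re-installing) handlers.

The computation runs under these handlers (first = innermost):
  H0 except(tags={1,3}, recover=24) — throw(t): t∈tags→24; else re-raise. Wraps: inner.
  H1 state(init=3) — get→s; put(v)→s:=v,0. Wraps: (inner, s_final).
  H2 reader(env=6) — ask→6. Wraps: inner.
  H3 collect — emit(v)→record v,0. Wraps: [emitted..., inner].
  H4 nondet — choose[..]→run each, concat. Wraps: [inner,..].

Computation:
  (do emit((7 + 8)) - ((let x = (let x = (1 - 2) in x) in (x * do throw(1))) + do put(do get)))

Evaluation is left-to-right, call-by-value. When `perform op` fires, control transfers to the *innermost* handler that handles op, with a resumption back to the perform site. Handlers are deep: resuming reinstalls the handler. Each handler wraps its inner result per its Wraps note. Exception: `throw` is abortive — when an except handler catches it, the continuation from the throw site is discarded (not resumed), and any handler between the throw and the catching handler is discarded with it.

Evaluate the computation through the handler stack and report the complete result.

Evaluation trace:
emit(15) @ H3 ⇒ out+=15
throw(1) @ H0 caught ⇒ 24
H1 returns (24, 3)
H2 returns (24, 3)
H3 returns [15, (24, 3)]
H4 returns [[15, (24, 3)]]
= [[15, (24, 3)]]

Answer: [[15, (24, 3)]]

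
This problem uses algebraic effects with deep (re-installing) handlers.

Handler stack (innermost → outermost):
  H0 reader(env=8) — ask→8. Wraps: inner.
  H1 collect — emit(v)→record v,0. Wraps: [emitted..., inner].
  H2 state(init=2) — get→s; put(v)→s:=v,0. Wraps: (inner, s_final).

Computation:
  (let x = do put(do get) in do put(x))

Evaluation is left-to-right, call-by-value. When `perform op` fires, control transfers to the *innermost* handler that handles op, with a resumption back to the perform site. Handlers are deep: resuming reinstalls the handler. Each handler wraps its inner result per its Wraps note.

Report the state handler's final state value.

Answer: 0

Step-by-step:
get @ H2 ⇒ 2
put(2) @ H2 ⇒ s:=2
put(0) @ H2 ⇒ s:=0
H0 returns 0
H1 returns [0]
H2 returns ([0], 0)
= ([0], 0)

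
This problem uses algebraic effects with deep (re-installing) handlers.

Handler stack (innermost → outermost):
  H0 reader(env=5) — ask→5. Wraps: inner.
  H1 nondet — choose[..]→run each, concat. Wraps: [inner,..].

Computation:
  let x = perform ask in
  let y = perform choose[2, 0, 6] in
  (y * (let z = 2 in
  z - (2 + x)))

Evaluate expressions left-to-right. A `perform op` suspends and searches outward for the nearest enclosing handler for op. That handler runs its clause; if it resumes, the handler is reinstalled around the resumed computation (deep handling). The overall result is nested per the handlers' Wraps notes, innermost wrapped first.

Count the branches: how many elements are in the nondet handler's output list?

Step-by-step:
ask @ H0 ⇒ 5
choose[2, 0, 6] @ H1
  branch[0] choose=2:
    H0 returns -10
    H1 returns [-10]
  branch[1] choose=0:
    H0 returns 0
    H1 returns [0]
  branch[2] choose=6:
    H0 returns -30
    H1 returns [-30]
= [-10, 0, -30]

Answer: 3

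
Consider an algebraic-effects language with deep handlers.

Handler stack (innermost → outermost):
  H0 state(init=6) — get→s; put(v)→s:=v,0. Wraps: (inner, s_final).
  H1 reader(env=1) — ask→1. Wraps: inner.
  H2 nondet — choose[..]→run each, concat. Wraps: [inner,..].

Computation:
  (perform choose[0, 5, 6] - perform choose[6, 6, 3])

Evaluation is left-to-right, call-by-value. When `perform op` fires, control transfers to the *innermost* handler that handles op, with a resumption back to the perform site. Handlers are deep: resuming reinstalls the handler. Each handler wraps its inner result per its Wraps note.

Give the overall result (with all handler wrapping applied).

Working:
choose[0, 5, 6] @ H2
  branch[0] choose=0:
    choose[6, 6, 3] @ H2
      branch[0] choose=6:
        H0 returns (-6, 6)
        H1 returns (-6, 6)
        H2 returns [(-6, 6)]
      branch[1] choose=6:
        H0 returns (-6, 6)
        H1 returns (-6, 6)
        H2 returns [(-6, 6)]
      branch[2] choose=3:
        H0 returns (-3, 6)
        H1 returns (-3, 6)
        H2 returns [(-3, 6)]
  branch[1] choose=5:
    choose[6, 6, 3] @ H2
      branch[0] choose=6:
        H0 returns (-1, 6)
        H1 returns (-1, 6)
        H2 returns [(-1, 6)]
      branch[1] choose=6:
        H0 returns (-1, 6)
        H1 returns (-1, 6)
        H2 returns [(-1, 6)]
      branch[2] choose=3:
        H0 returns (2, 6)
        H1 returns (2, 6)
        H2 returns [(2, 6)]
  branch[2] choose=6:
    choose[6, 6, 3] @ H2
      branch[0] choose=6:
        H0 returns (0, 6)
        H1 returns (0, 6)
        H2 returns [(0, 6)]
      branch[1] choose=6:
        H0 returns (0, 6)
        H1 returns (0, 6)
        H2 returns [(0, 6)]
      branch[2] choose=3:
        H0 returns (3, 6)
        H1 returns (3, 6)
        H2 returns [(3, 6)]
= [(-6, 6), (-6, 6), (-3, 6), (-1, 6), (-1, 6), (2, 6), (0, 6), (0, 6), (3, 6)]

Answer: [(-6, 6), (-6, 6), (-3, 6), (-1, 6), (-1, 6), (2, 6), (0, 6), (0, 6), (3, 6)]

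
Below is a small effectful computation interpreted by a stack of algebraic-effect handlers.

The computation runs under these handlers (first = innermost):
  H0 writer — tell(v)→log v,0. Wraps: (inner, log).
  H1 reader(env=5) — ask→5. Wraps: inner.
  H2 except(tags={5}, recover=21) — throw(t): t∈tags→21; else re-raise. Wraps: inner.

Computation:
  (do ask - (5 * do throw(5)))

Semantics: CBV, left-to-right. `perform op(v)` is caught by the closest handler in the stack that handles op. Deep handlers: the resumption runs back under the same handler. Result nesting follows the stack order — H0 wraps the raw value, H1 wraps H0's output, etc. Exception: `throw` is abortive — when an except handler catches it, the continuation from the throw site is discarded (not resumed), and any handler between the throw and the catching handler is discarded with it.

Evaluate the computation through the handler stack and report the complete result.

Working:
ask @ H1 ⇒ 5
throw(5) @ H2 caught ⇒ 21
= 21

Answer: 21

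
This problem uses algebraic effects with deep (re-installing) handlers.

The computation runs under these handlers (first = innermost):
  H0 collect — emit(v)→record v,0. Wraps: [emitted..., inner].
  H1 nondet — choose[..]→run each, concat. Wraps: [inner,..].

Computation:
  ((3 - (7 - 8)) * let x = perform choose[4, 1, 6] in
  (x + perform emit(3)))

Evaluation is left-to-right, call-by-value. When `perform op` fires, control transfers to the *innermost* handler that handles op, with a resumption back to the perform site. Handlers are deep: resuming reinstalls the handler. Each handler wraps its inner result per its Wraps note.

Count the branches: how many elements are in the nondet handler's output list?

Answer: 3

Evaluation trace:
choose[4, 1, 6] @ H1
  branch[0] choose=4:
    emit(3) @ H0 ⇒ out+=3
    H0 returns [3, 16]
    H1 returns [[3, 16]]
  branch[1] choose=1:
    emit(3) @ H0 ⇒ out+=3
    H0 returns [3, 4]
    H1 returns [[3, 4]]
  branch[2] choose=6:
    emit(3) @ H0 ⇒ out+=3
    H0 returns [3, 24]
    H1 returns [[3, 24]]
= [[3, 16], [3, 4], [3, 24]]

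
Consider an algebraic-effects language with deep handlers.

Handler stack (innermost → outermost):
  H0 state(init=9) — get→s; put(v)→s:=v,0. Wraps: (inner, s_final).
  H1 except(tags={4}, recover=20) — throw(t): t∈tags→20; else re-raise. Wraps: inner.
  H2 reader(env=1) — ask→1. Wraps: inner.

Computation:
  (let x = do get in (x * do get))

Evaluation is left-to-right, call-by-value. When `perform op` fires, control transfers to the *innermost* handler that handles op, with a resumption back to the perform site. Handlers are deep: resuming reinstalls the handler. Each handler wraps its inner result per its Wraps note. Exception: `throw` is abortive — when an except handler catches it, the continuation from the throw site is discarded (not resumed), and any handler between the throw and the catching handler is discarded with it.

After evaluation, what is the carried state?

Working:
get @ H0 ⇒ 9
get @ H0 ⇒ 9
H0 returns (81, 9)
H1 returns (81, 9)
H2 returns (81, 9)
= (81, 9)

Answer: 9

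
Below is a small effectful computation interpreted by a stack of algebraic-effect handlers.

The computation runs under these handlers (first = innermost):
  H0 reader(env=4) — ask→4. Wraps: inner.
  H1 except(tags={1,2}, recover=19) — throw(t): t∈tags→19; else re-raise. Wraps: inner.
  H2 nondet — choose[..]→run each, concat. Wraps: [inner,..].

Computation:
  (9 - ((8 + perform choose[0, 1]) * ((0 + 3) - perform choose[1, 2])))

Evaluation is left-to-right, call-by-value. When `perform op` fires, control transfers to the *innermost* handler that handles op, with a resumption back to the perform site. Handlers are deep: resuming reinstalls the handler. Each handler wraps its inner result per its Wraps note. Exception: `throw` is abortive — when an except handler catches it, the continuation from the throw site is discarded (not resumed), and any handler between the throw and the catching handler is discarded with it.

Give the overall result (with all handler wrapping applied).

Evaluation trace:
choose[0, 1] @ H2
  branch[0] choose=0:
    choose[1, 2] @ H2
      branch[0] choose=1:
        H0 returns -7
        H1 returns -7
        H2 returns [-7]
      branch[1] choose=2:
        H0 returns 1
        H1 returns 1
        H2 returns [1]
  branch[1] choose=1:
    choose[1, 2] @ H2
      branch[0] choose=1:
        H0 returns -9
        H1 returns -9
        H2 returns [-9]
      branch[1] choose=2:
        H0 returns 0
        H1 returns 0
        H2 returns [0]
= [-7, 1, -9, 0]

Answer: [-7, 1, -9, 0]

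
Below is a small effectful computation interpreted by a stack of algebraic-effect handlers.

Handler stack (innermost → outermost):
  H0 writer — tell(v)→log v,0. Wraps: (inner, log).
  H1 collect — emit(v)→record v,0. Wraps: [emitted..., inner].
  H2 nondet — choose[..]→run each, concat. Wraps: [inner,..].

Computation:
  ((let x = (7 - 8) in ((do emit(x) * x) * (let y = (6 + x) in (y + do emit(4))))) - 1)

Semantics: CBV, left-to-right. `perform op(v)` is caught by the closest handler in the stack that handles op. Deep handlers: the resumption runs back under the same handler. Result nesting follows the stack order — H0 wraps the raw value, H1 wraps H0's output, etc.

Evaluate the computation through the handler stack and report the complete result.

Answer: [[-1, 4, (-1, ())]]

Working:
emit(-1) @ H1 ⇒ out+=-1
emit(4) @ H1 ⇒ out+=4
H0 returns (-1, ())
H1 returns [-1, 4, (-1, ())]
H2 returns [[-1, 4, (-1, ())]]
= [[-1, 4, (-1, ())]]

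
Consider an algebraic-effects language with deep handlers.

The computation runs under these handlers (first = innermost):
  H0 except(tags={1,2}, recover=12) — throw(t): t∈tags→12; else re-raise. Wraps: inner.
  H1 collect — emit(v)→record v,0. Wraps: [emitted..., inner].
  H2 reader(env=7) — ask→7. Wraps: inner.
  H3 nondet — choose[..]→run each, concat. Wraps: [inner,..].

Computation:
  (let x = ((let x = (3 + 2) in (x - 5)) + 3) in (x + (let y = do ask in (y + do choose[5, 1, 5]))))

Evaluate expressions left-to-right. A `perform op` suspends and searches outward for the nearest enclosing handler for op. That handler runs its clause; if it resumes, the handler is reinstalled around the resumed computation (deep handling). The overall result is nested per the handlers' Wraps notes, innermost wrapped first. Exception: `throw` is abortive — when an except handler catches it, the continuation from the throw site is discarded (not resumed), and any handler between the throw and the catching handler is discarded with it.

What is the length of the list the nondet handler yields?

Answer: 3

Step-by-step:
ask @ H2 ⇒ 7
choose[5, 1, 5] @ H3
  branch[0] choose=5:
    H0 returns 15
    H1 returns [15]
    H2 returns [15]
    H3 returns [[15]]
  branch[1] choose=1:
    H0 returns 11
    H1 returns [11]
    H2 returns [11]
    H3 returns [[11]]
  branch[2] choose=5:
    H0 returns 15
    H1 returns [15]
    H2 returns [15]
    H3 returns [[15]]
= [[15], [11], [15]]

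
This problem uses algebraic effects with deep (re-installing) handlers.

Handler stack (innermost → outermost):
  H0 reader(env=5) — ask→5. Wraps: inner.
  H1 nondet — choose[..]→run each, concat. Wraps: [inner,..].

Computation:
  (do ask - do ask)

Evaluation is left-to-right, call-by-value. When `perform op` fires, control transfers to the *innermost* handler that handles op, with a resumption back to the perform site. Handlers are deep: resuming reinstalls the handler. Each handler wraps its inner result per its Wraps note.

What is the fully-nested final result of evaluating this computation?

Evaluation trace:
ask @ H0 ⇒ 5
ask @ H0 ⇒ 5
H0 returns 0
H1 returns [0]
= [0]

Answer: [0]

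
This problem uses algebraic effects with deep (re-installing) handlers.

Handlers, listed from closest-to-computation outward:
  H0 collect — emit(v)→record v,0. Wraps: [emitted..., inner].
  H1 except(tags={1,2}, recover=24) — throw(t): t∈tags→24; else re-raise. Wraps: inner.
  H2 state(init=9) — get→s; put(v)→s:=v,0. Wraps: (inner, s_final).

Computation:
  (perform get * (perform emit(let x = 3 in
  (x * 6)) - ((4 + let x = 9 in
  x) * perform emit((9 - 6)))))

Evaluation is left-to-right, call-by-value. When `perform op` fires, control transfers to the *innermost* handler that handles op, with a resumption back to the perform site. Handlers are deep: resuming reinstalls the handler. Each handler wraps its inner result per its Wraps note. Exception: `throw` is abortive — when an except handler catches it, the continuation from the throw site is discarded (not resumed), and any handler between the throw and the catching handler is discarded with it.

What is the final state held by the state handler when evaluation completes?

Answer: 9

Step-by-step:
get @ H2 ⇒ 9
emit(18) @ H0 ⇒ out+=18
emit(3) @ H0 ⇒ out+=3
H0 returns [18, 3, 0]
H1 returns [18, 3, 0]
H2 returns ([18, 3, 0], 9)
= ([18, 3, 0], 9)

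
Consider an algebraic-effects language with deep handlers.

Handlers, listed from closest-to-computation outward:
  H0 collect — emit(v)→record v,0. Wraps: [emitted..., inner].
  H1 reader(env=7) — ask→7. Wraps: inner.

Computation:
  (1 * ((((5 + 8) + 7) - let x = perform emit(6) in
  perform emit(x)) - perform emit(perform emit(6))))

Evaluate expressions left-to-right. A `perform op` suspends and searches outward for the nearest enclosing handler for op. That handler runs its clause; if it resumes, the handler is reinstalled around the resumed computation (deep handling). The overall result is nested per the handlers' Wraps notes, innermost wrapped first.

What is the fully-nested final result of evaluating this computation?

Answer: [6, 0, 6, 0, 20]

Evaluation trace:
emit(6) @ H0 ⇒ out+=6
emit(0) @ H0 ⇒ out+=0
emit(6) @ H0 ⇒ out+=6
emit(0) @ H0 ⇒ out+=0
H0 returns [6, 0, 6, 0, 20]
H1 returns [6, 0, 6, 0, 20]
= [6, 0, 6, 0, 20]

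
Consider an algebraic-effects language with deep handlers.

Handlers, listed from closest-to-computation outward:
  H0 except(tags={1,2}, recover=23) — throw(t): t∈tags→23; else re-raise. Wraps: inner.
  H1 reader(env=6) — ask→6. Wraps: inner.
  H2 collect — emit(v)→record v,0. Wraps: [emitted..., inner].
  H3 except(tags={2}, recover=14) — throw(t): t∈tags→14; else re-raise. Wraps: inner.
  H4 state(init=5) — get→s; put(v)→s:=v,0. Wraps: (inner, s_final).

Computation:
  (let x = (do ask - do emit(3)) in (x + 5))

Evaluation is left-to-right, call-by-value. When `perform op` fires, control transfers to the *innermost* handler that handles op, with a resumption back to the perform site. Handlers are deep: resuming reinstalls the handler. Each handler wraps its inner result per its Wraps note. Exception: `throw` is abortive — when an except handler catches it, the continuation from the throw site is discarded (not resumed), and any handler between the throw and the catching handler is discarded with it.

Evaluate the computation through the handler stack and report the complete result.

Answer: ([3, 11], 5)

Working:
ask @ H1 ⇒ 6
emit(3) @ H2 ⇒ out+=3
H0 returns 11
H1 returns 11
H2 returns [3, 11]
H3 returns [3, 11]
H4 returns ([3, 11], 5)
= ([3, 11], 5)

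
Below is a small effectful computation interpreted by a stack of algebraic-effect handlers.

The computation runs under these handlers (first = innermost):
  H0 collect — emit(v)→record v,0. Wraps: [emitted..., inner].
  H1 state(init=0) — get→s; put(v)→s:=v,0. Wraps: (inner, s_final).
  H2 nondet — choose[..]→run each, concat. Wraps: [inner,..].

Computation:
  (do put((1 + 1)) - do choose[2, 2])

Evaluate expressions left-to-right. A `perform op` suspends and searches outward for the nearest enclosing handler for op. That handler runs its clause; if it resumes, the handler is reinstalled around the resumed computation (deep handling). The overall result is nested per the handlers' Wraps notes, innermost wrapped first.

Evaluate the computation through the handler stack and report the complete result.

Answer: [([-2], 2), ([-2], 2)]

Working:
put(2) @ H1 ⇒ s:=2
choose[2, 2] @ H2
  branch[0] choose=2:
    H0 returns [-2]
    H1 returns ([-2], 2)
    H2 returns [([-2], 2)]
  branch[1] choose=2:
    H0 returns [-2]
    H1 returns ([-2], 2)
    H2 returns [([-2], 2)]
= [([-2], 2), ([-2], 2)]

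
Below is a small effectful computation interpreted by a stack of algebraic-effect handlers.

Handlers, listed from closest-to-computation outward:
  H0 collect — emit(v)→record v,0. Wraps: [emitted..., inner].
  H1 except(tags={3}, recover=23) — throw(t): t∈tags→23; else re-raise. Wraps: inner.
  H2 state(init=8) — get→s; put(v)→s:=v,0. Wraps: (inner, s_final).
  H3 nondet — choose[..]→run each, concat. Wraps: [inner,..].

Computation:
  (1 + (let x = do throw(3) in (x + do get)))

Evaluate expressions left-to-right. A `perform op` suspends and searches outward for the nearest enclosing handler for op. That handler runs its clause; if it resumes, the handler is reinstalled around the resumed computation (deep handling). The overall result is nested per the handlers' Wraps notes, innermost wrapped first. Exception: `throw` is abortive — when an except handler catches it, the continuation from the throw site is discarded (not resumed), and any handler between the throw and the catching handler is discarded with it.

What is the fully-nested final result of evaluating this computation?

Answer: [(23, 8)]

Working:
throw(3) @ H1 caught ⇒ 23
H2 returns (23, 8)
H3 returns [(23, 8)]
= [(23, 8)]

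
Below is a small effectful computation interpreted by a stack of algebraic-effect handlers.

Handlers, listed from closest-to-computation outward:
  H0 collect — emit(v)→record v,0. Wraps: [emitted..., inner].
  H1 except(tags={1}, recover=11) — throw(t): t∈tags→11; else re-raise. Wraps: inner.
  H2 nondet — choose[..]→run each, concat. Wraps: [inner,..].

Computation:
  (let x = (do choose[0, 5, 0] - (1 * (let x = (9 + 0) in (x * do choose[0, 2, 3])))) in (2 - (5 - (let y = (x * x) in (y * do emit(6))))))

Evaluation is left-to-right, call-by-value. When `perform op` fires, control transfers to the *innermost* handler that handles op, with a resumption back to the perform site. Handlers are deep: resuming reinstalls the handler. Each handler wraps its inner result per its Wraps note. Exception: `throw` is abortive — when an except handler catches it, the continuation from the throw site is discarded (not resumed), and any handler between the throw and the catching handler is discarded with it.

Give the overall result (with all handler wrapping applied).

Evaluation trace:
choose[0, 5, 0] @ H2
  branch[0] choose=0:
    choose[0, 2, 3] @ H2
      branch[0] choose=0:
        emit(6) @ H0 ⇒ out+=6
        H0 returns [6, -3]
        H1 returns [6, -3]
        H2 returns [[6, -3]]
      branch[1] choose=2:
        emit(6) @ H0 ⇒ out+=6
        H0 returns [6, -3]
        H1 returns [6, -3]
        H2 returns [[6, -3]]
      branch[2] choose=3:
        emit(6) @ H0 ⇒ out+=6
        H0 returns [6, -3]
        H1 returns [6, -3]
        H2 returns [[6, -3]]
  branch[1] choose=5:
    choose[0, 2, 3] @ H2
      branch[0] choose=0:
        emit(6) @ H0 ⇒ out+=6
        H0 returns [6, -3]
        H1 returns [6, -3]
        H2 returns [[6, -3]]
      branch[1] choose=2:
        emit(6) @ H0 ⇒ out+=6
        H0 returns [6, -3]
        H1 returns [6, -3]
        H2 returns [[6, -3]]
      branch[2] choose=3:
        emit(6) @ H0 ⇒ out+=6
        H0 returns [6, -3]
        H1 returns [6, -3]
        H2 returns [[6, -3]]
  branch[2] choose=0:
    choose[0, 2, 3] @ H2
      branch[0] choose=0:
        emit(6) @ H0 ⇒ out+=6
        H0 returns [6, -3]
        H1 returns [6, -3]
        H2 returns [[6, -3]]
      branch[1] choose=2:
        emit(6) @ H0 ⇒ out+=6
        H0 returns [6, -3]
        H1 returns [6, -3]
        H2 returns [[6, -3]]
      branch[2] choose=3:
        emit(6) @ H0 ⇒ out+=6
        H0 returns [6, -3]
        H1 returns [6, -3]
        H2 returns [[6, -3]]
= [[6, -3], [6, -3], [6, -3], [6, -3], [6, -3], [6, -3], [6, -3], [6, -3], [6, -3]]

Answer: [[6, -3], [6, -3], [6, -3], [6, -3], [6, -3], [6, -3], [6, -3], [6, -3], [6, -3]]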